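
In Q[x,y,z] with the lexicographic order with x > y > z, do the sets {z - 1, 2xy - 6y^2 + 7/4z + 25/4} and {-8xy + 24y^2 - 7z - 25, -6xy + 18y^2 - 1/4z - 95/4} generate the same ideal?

Two ideals are equal iff their reduced Gröbner bases coincide (the reduced basis is unique for a fixed ordering).
Buchberger on the first generating set:
f_1 = z - 1, LT = z.
f_2 = 2xy - 6y^2 + 7/4z + 25/4, LT = xy.

The S-polynomials (S(f_1,f_2)) all reduce to 0 modulo the current basis, so we have a Gröbner basis.
Inter-reduce: drop elements whose leading term is divisible by another's, tail-reduce, and make monic.
Reduced Gröbner basis: {xy - 3y^2 + 4, z - 1}.

Buchberger on the second generating set:
h_1 = -8xy + 24y^2 - 7z - 25, LT = xy.
h_2 = -6xy + 18y^2 - 1/4z - 95/4, LT = xy.

S(h_1,h_2): lcm = xy. S = 5/6z - 5/6.
  leading term z: no divisor's leading term divides it; move 5/6z to the remainder.
  leading term 1: no divisor's leading term divides it; move -5/6 to the remainder.
  remainder 5/6z - 5/6 ≠ 0; add k_3 = 5/6z - 5/6 to the basis.

The other S-polynomials (S(h_1,k_3), S(h_2,k_3)) all reduce to 0 modulo the current basis, so we have a Gröbner basis.
Inter-reduce: drop elements whose leading term is divisible by another's, tail-reduce, and make monic.
Reduced Gröbner basis: {xy - 3y^2 + 4, z - 1}.

These coincide, so the ideals are equal.

Yes, the ideals are equal.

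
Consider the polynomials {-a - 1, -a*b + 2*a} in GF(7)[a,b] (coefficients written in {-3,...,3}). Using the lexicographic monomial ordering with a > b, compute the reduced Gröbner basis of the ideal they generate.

This is the nonlinear analogue of row-reducing a linear system.

f_1 = -a - 1, LT = a.
f_2 = -a*b + 2*a, LT = a*b.

S(f_1,f_2): lcm = a*b. S = 2*a + b.
  leading term a: subtract (-2)·f_1 from 2*a + b → b - 2
  leading term b: no divisor's leading term divides it; move b to the remainder.
  leading term 1: no divisor's leading term divides it; move -2 to the remainder.
  remainder b - 2 ≠ 0; add g_3 = b - 2 to the basis.

The other S-polynomials (S(f_1,g_3), S(f_2,g_3)) all reduce to 0 modulo the current basis, so we have a Gröbner basis.
Inter-reduce: drop elements whose leading term is divisible by another's, tail-reduce, and make monic.

G = {a + 1, b - 2}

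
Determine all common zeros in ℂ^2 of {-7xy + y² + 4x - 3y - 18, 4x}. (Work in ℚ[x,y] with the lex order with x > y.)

{(0, -3), (0, 6)}

Compute a lex Gröbner basis by Buchberger's algorithm.
f_1 = -7xy + 4x + y² - 3y - 18, LT = xy.
f_2 = 4x, LT = x.

S(f_1,f_2): lcm = xy. S = -4/7x - 1/7y² + 3/7y + 18/7.
  leading term x: subtract (-1/7)·f_2 from -4/7x - 1/7y² + 3/7y + 18/7 → -1/7y² + 3/7y + 18/7
  leading term y²: no divisor's leading term divides it; move -1/7y² to the remainder.
  leading term y: no divisor's leading term divides it; move 3/7y to the remainder.
  leading term 1: no divisor's leading term divides it; move 18/7 to the remainder.
  remainder -1/7y² + 3/7y + 18/7 ≠ 0; add h_3 = -1/7y² + 3/7y + 18/7 to the basis.

The other S-polynomials (S(f_1,h_3), S(f_2,h_3)) all reduce to 0 modulo the current basis, so we have a Gröbner basis.
Inter-reduce: drop elements whose leading term is divisible by another's, tail-reduce, and make monic.
Reduced Gröbner basis: {x, y² - 3y - 18}.

Elimination: the polynomial y² - 3y - 18 lies in the elimination ideal for y, so y ∈ {-3, 6}. For each such y, the remaining basis elements (now univariate) give the rest of the solution.
  y = -3: the earlier basis element becomes x = 0, giving x = 0 — point (0, -3).
  y = 6: the earlier basis element becomes x = 0, giving x = 0 — point (0, 6).
Substituting each solution back into the original system confirms all equations vanish.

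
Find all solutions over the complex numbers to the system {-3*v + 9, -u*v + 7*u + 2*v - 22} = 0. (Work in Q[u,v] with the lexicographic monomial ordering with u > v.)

Compute a lex Gröbner basis by Buchberger's algorithm.
f_1 = -3*v + 9, LT = v.
f_2 = -u*v + 7*u + 2*v - 22, LT = u*v.

S(f_1,f_2): lcm = u*v. S = 4*u + 2*v - 22.
  leading term u: no divisor's leading term divides it; move 4*u to the remainder.
  leading term v: subtract (-2/3)·f_1 from 2*v - 22 → -16
  leading term 1: no divisor's leading term divides it; move -16 to the remainder.
  remainder 4*u - 16 ≠ 0; add h_3 = 4*u - 16 to the basis.

The other S-polynomials (S(f_1,h_3), S(f_2,h_3)) all reduce to 0 modulo the current basis, so we have a Gröbner basis.
Inter-reduce: drop elements whose leading term is divisible by another's, tail-reduce, and make monic.
Reduced Gröbner basis: {u - 4, v - 3}.

From the last basis element, v - 3 = 0, so v takes values in {3}. Each choice, substituted upward through the basis, yields the corresponding point(s) of the solution set.
  v = 3: the earlier basis element becomes u - 4 = 0, giving u = 4 — point (4, 3).
Check: every point annihilates each of the original generators.

{(4, 3)}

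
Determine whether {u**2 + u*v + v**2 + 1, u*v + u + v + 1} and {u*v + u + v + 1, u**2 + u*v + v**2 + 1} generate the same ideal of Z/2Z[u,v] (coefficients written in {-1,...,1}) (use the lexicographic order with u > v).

Yes, the ideals are equal.

Since reduced Gröbner bases are canonical representatives of ideals under a given ordering, it suffices to compute and compare them.
Buchberger on the first generating set:
f_1 = u**2 + u*v + v**2 + 1, LT = u**2.
f_2 = u*v + u + v + 1, LT = u*v.

S(f_1,f_2): lcm = u**2*v. S = u**2 + u*v**2 + u*v + u + v**3 + v.
  leading term u**2: subtract (1)·f_1 from u**2 + u*v**2 + u*v + u + v**3 + v → u*v**2 + u + v**3 + v**2 + v + 1
  leading term u*v**2: subtract (v)·f_2 from u*v**2 + u + v**3 + v**2 + v + 1 → u*v + u + v**3 + 1
  leading term u*v: subtract (1)·f_2 from u*v + u + v**3 + 1 → v**3 + v
  leading term v**3: no divisor's leading term divides it; move v**3 to the remainder.
  leading term v: no divisor's leading term divides it; move v to the remainder.
  remainder v**3 + v ≠ 0; add g_3 = v**3 + v to the basis.

The other S-polynomials (S(f_1,g_3), S(f_2,g_3)) all reduce to 0 modulo the current basis, so we have a Gröbner basis.
Inter-reduce: drop elements whose leading term is divisible by another's, tail-reduce, and make monic.
Reduced Gröbner basis: {u**2 + u + v**2 + v, u*v + u + v + 1, v**3 + v}.

Buchberger on the second generating set:
h_1 = u*v + u + v + 1, LT = u*v.
h_2 = u**2 + u*v + v**2 + 1, LT = u**2.

S(h_1,h_2): lcm = u**2*v. S = u**2 + u*v**2 + u*v + u + v**3 + v.
  leading term u**2: subtract (1)·h_2 from u**2 + u*v**2 + u*v + u + v**3 + v → u*v**2 + u + v**3 + v**2 + v + 1
  leading term u*v**2: subtract (v)·h_1 from u*v**2 + u + v**3 + v**2 + v + 1 → u*v + u + v**3 + 1
  leading term u*v: subtract (1)·h_1 from u*v + u + v**3 + 1 → v**3 + v
  leading term v**3: no divisor's leading term divides it; move v**3 to the remainder.
  leading term v: no divisor's leading term divides it; move v to the remainder.
  remainder v**3 + v ≠ 0; add k_3 = v**3 + v to the basis.

The other S-polynomials (S(h_1,k_3), S(h_2,k_3)) all reduce to 0 modulo the current basis, so we have a Gröbner basis.
Inter-reduce: drop elements whose leading term is divisible by another's, tail-reduce, and make monic.
Reduced Gröbner basis: {u**2 + u + v**2 + v, u*v + u + v + 1, v**3 + v}.

These coincide, so the ideals are equal.
The same test decides containment: I ⊆ J iff every generator of I reduces to 0 modulo a Gröbner basis of J.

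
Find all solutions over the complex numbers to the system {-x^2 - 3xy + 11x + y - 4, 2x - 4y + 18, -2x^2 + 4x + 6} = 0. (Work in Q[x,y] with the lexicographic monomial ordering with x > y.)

Compute a lex Gröbner basis by Buchberger's algorithm.
f_1 = -x^2 - 3xy + 11x + y - 4, LT = x^2.
f_2 = 2x - 4y + 18, LT = x.
f_3 = -2x^2 + 4x + 6, LT = x^2.

S(f_1,f_2): lcm = x^2. S = 5xy - 20x - y + 4.
  leading term xy: subtract (5/2y)·f_2 from 5xy - 20x - y + 4 → -20x + 10y^2 - 46y + 4
  leading term x: subtract (-10)·f_2 from -20x + 10y^2 - 46y + 4 → 10y^2 - 86y + 184
  leading term y^2: no divisor's leading term divides it; move 10y^2 to the remainder.
  leading term y: no divisor's leading term divides it; move -86y to the remainder.
  leading term 1: no divisor's leading term divides it; move 184 to the remainder.
  remainder 10y^2 - 86y + 184 ≠ 0; add h_4 = 10y^2 - 86y + 184 to the basis.

S(f_1,f_3): lcm = x^2. S = 3xy - 9x - y + 7.
  leading term xy: subtract (3/2y)·f_2 from 3xy - 9x - y + 7 → -9x + 6y^2 - 28y + 7
  leading term x: subtract (-9/2)·f_2 from -9x + 6y^2 - 28y + 7 → 6y^2 - 46y + 88
  leading term y^2: subtract (3/5)·h_4 from 6y^2 - 46y + 88 → 28/5y - 112/5
  leading term y: no divisor's leading term divides it; move 28/5y to the remainder.
  leading term 1: no divisor's leading term divides it; move -112/5 to the remainder.
  remainder 28/5y - 112/5 ≠ 0; add h_5 = 28/5y - 112/5 to the basis.

The other S-polynomials (S(f_2,f_3), S(f_1,h_4), S(f_2,h_4), S(f_3,h_4), S(f_1,h_5), S(f_2,h_5), S(f_3,h_5), S(h_4,h_5)) all reduce to 0 modulo the current basis, so we have a Gröbner basis.
Inter-reduce: drop elements whose leading term is divisible by another's, tail-reduce, and make monic.
Reduced Gröbner basis: {x + 1, y - 4}.

Since the basis is lex-ordered, y - 4 is univariate in y. Its roots are {4}. Back-substituting each root into the other basis elements fixes the other coordinates.
  y = 4: the earlier basis element becomes x + 1 = 0, giving x = -1 — point (-1, 4).
Substituting each solution back into the original system confirms all equations vanish.

{(-1, 4)}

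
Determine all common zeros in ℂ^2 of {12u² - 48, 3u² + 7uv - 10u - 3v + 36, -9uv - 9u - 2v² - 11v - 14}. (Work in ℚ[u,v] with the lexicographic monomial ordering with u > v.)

{(-2, 4)}

Compute a lex Gröbner basis by Buchberger's algorithm.
f_1 = 12u² - 48, LT = u².
f_2 = 3u² + 7uv - 10u - 3v + 36, LT = u².
f_3 = -9uv - 9u - 2v² - 11v - 14, LT = uv.

S(f_1,f_2): lcm = u². S = -7/3uv + 10/3u + v - 16.
  leading term uv: subtract (7/27)·f_3 from -7/3uv + 10/3u + v - 16 → 17/3u + 14/27v² + 104/27v - 334/27
  leading term u: no divisor's leading term divides it; move 17/3u to the remainder.
  leading term v²: no divisor's leading term divides it; move 14/27v² to the remainder.
  leading term v: no divisor's leading term divides it; move 104/27v to the remainder.
  leading term 1: no divisor's leading term divides it; move -334/27 to the remainder.
  remainder 17/3u + 14/27v² + 104/27v - 334/27 ≠ 0; add h_4 = 17/3u + 14/27v² + 104/27v - 334/27 to the basis.

S(f_1,f_3): lcm = u²v. S = -u² - 2/9uv² - 11/9uv - 14/9u - 4v.
  leading term u²: subtract (-1/12)·f_1 from -u² - 2/9uv² - 11/9uv - 14/9u - 4v → -2/9uv² - 11/9uv - 14/9u - 4v - 4
  leading term uv²: subtract (2/81v)·f_3 from -2/9uv² - 11/9uv - 14/9u - 4v - 4 → -uv - 14/9u + 4/81v³ + 22/81v² - 296/81v - 4
  leading term uv: subtract (1/9)·f_3 from -uv - 14/9u + 4/81v³ + 22/81v² - 296/81v - 4 → -5/9u + 4/81v³ + 40/81v² - 197/81v - 22/9
  leading term u: subtract (-5/51)·h_4 from -5/9u + 4/81v³ + 40/81v² - 197/81v - 22/9 → 4/81v³ + 250/459v² - 943/459v - 5036/1377
  leading term v³: no divisor's leading term divides it; move 4/81v³ to the remainder.
  leading term v²: no divisor's leading term divides it; move 250/459v² to the remainder.
  leading term v: no divisor's leading term divides it; move -943/459v to the remainder.
  leading term 1: no divisor's leading term divides it; move -5036/1377 to the remainder.
  remainder 4/81v³ + 250/459v² - 943/459v - 5036/1377 ≠ 0; add h_5 = 4/81v³ + 250/459v² - 943/459v - 5036/1377 to the basis.

S(f_2,f_3): lcm = u²v. S = -u² + 19/9uv² - 41/9uv - 14/9u - v² + 12v.
  leading term u²: subtract (-1/12)·f_1 from -u² + 19/9uv² - 41/9uv - 14/9u - v² + 12v → 19/9uv² - 41/9uv - 14/9u - v² + 12v - 4
  leading term uv²: subtract (-19/81v)·f_3 from 19/9uv² - 41/9uv - 14/9u - v² + 12v - 4 → -20/3uv - 14/9u - 38/81v³ - 290/81v² + 706/81v - 4
  leading term uv: subtract (20/27)·f_3 from -20/3uv - 14/9u - 38/81v³ - 290/81v² + 706/81v - 4 → 46/9u - 38/81v³ - 170/81v² + 1366/81v + 172/27
  leading term u: subtract (46/51)·h_4 from 46/9u - 38/81v³ - 170/81v² + 1366/81v + 172/27 → -38/81v³ - 1178/459v² + 6146/459v + 24136/1377
  leading term v³: subtract (-19/2)·h_5 from -38/81v³ - 1178/459v² + 6146/459v + 24136/1377 → 133/51v² - 625/102v - 878/51
  leading term v²: no divisor's leading term divides it; move 133/51v² to the remainder.
  leading term v: no divisor's leading term divides it; move -625/102v to the remainder.
  leading term 1: no divisor's leading term divides it; move -878/51 to the remainder.
  remainder 133/51v² - 625/102v - 878/51 ≠ 0; add h_6 = 133/51v² - 625/102v - 878/51 to the basis.

S(f_1,h_4): lcm = u². S = -14/153uv² - 104/153uv + 334/153u - 4.
  leading term uv²: subtract (14/1377v)·f_3 from -14/153uv² - 104/153uv + 334/153u - 4 → -10/17uv + 334/153u + 28/1377v³ + 154/1377v² + 196/1377v - 4
  leading term uv: subtract (10/153)·f_3 from -10/17uv + 334/153u + 28/1377v³ + 154/1377v² + 196/1377v - 4 → 424/153u + 28/1377v³ + 334/1377v² + 1186/1377v - 472/153
  leading term u: subtract (424/867)·h_4 from 424/153u + 28/1377v³ + 334/1377v² + 1186/1377v - 472/153 → 28/1377v³ - 86/7803v² - 7978/7803v + 69400/23409
  leading term v³: subtract (7/17)·h_5 from 28/1377v³ - 86/7803v² - 7978/7803v + 69400/23409 → -4/17v² - 3/17v + 76/17
  leading term v²: subtract (-12/133)·h_6 from -4/17v² - 3/17v + 76/17 → -97/133v + 388/133
  leading term v: no divisor's leading term divides it; move -97/133v to the remainder.
  leading term 1: no divisor's leading term divides it; move 388/133 to the remainder.
  remainder -97/133v + 388/133 ≠ 0; add h_7 = -97/133v + 388/133 to the basis.

The other S-polynomials (S(f_2,h_4), S(f_3,h_4), S(f_1,h_5), S(f_2,h_5), S(f_3,h_5), S(h_4,h_5), S(f_1,h_6), S(f_2,h_6), S(f_3,h_6), S(h_4,h_6), S(h_5,h_6), S(f_1,h_7), S(f_2,h_7), S(f_3,h_7), S(h_4,h_7), S(h_5,h_7), S(h_6,h_7)) all reduce to 0 modulo the current basis, so we have a Gröbner basis.
Inter-reduce: drop elements whose leading term is divisible by another's, tail-reduce, and make monic.
Reduced Gröbner basis: {u + 2, v - 4}.

From the last basis element, v - 4 = 0, so v takes values in {4}. Each choice, substituted upward through the basis, yields the corresponding point(s) of the solution set.
  v = 4: the earlier basis element becomes u + 2 = 0, giving u = -2 — point (-2, 4).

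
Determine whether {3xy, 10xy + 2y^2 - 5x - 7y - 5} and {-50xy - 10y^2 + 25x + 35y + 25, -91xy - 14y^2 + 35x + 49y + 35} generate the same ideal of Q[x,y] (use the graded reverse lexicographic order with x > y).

Yes, the ideals are equal.

Two ideals are equal iff their reduced Gröbner bases coincide (the reduced basis is unique for a fixed ordering).
Buchberger on the first generating set:
f_1 = 3xy, LT = xy.
f_2 = 10xy + 2y^2 - 5x - 7y - 5, LT = xy.

S(f_1,f_2): lcm = xy. S = -1/5y^2 + 1/2x + 7/10y + 1/2.
  leading term y^2: no divisor's leading term divides it; move -1/5y^2 to the remainder.
  leading term x: no divisor's leading term divides it; move 1/2x to the remainder.
  leading term y: no divisor's leading term divides it; move 7/10y to the remainder.
  leading term 1: no divisor's leading term divides it; move 1/2 to the remainder.
  remainder -1/5y^2 + 1/2x + 7/10y + 1/2 ≠ 0; add g_3 = -1/5y^2 + 1/2x + 7/10y + 1/2 to the basis.

S(f_1,g_3): lcm = xy^2. S = 5/2x^2 + 7/2xy + 5/2x.
  leading term x^2: no divisor's leading term divides it; move 5/2x^2 to the remainder.
  leading term xy: subtract (7/6)·f_1 from 7/2xy + 5/2x → 5/2x
  leading term x: no divisor's leading term divides it; move 5/2x to the remainder.
  remainder 5/2x^2 + 5/2x ≠ 0; add g_4 = 5/2x^2 + 5/2x to the basis.

The other S-polynomials (S(f_2,g_3), S(f_1,g_4), S(f_2,g_4), S(g_3,g_4)) all reduce to 0 modulo the current basis, so we have a Gröbner basis.
Inter-reduce: drop elements whose leading term is divisible by another's, tail-reduce, and make monic.
Reduced Gröbner basis: {x^2 + x, xy, y^2 - 5/2x - 7/2y - 5/2}.

Buchberger on the second generating set:
h_1 = -50xy - 10y^2 + 25x + 35y + 25, LT = xy.
h_2 = -91xy - 14y^2 + 35x + 49y + 35, LT = xy.

S(h_1,h_2): lcm = xy. S = 3/65y^2 - 3/26x - 21/130y - 3/26.
  leading term y^2: no divisor's leading term divides it; move 3/65y^2 to the remainder.
  leading term x: no divisor's leading term divides it; move -3/26x to the remainder.
  leading term y: no divisor's leading term divides it; move -21/130y to the remainder.
  leading term 1: no divisor's leading term divides it; move -3/26 to the remainder.
  remainder 3/65y^2 - 3/26x - 21/130y - 3/26 ≠ 0; add k_3 = 3/65y^2 - 3/26x - 21/130y - 3/26 to the basis.

S(h_1,k_3): lcm = xy^2. S = 1/5y^3 + 5/2x^2 + 3xy - 7/10y^2 + 5/2x - 1/2y.
  leading term y^3: subtract (13/3y)·k_3 from 1/5y^3 + 5/2x^2 + 3xy - 7/10y^2 + 5/2x - 1/2y → 5/2x^2 + 7/2xy + 5/2x
  leading term x^2: no divisor's leading term divides it; move 5/2x^2 to the remainder.
  leading term xy: subtract (-7/100)·h_1 from 7/2xy + 5/2x → -7/10y^2 + 17/4x + 49/20y + 7/4
  leading term y^2: subtract (-91/6)·k_3 from -7/10y^2 + 17/4x + 49/20y + 7/4 → 5/2x
  leading term x: no divisor's leading term divides it; move 5/2x to the remainder.
  remainder 5/2x^2 + 5/2x ≠ 0; add k_4 = 5/2x^2 + 5/2x to the basis.

The other S-polynomials (S(h_2,k_3), S(h_1,k_4), S(h_2,k_4), S(k_3,k_4)) all reduce to 0 modulo the current basis, so we have a Gröbner basis.
Inter-reduce: drop elements whose leading term is divisible by another's, tail-reduce, and make monic.
Reduced Gröbner basis: {x^2 + x, xy, y^2 - 5/2x - 7/2y - 5/2}.

The two bases agree; hence the ideals are identical.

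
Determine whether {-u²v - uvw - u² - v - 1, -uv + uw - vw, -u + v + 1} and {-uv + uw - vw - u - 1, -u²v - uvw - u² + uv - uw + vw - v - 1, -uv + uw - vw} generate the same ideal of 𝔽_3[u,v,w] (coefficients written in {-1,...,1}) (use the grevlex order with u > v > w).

No, the ideals differ.

For a fixed monomial order, each ideal has a unique reduced Gröbner basis; comparing bases decides equality.
Buchberger on the first generating set:
f_1 = -u²v - uvw - u² - v - 1, LT = u²v.
f_2 = -uv + uw - vw, LT = uv.
f_3 = -u + v + 1, LT = u.

S(f_1,f_2): lcm = u²v. S = u²w + u² + v + 1.
  reduce S modulo (f_1, f_2, f_3):
  remainder vw + w² - v - w - 1 ≠ 0; add g_4 = vw + w² - v - w - 1 to the basis.

S(f_1,f_3): lcm = u²v. S = uv² + uvw + u² + uv + v + 1.
  reduce S modulo (f_1, f_2, f_3, g_4):
  remainder -w³ - v² + v - 1 ≠ 0; add g_5 = -w³ - v² + v - 1 to the basis.

S(f_2,f_3): lcm = uv. S = v² - uw + vw + v.
  reduce S modulo (f_1, f_2, f_3, g_4, g_5):
  remainder v² + v - w ≠ 0; add g_6 = v² + v - w to the basis.

The other S-polynomials (S(f_1,g_4), S(f_2,g_4), S(f_3,g_4), S(f_1,g_5), S(f_2,g_5), S(f_3,g_5), S(g_4,g_5), S(f_1,g_6), S(f_2,g_6), S(f_3,g_6), S(g_4,g_6), S(g_5,g_6)) all reduce to 0 modulo the current basis, so we have a Gröbner basis.
Inter-reduce: drop elements whose leading term is divisible by another's, tail-reduce, and make monic.
Reduced Gröbner basis: {w³ + v + w + 1, v² + v - w, vw + w² - v - w - 1, u - v - 1}.

Buchberger on the second generating set:
h_1 = -uv + uw - vw - u - 1, LT = uv.
h_2 = -u²v - uvw - u² + uv - uw + vw - v - 1, LT = u²v.
h_3 = -uv + uw - vw, LT = uv.

S(h_1,h_2): lcm = u²v. S = -u²w + uv - uw + vw + u - v - 1.
  reduce S modulo (h_1, h_2, h_3):
  remainder -u²w - v + 1 ≠ 0; add k_4 = -u²w - v + 1 to the basis.

S(h_1,h_3): lcm = uv. S = u + 1.
  reduce S modulo (h_1, h_2, h_3, k_4):
  remainder u + 1 ≠ 0; add k_5 = u + 1 to the basis.

S(h_1,k_4): lcm = u²vw. S = -u²w² + uvw² + u²w - v² + uw + v.
  reduce S modulo (h_1, h_2, h_3, k_4, k_5):
  remainder -vw³ - w³ - v² + vw + w + 1 ≠ 0; add k_6 = -vw³ - w³ - v² + vw + w + 1 to the basis.

S(h_3,k_4): lcm = u²vw. S = -u²w² + uvw² - v² + v.
  reduce S modulo (h_1, h_2, h_3, k_4, k_5, k_6):
  remainder v + w - 1 ≠ 0; add k_7 = v + w - 1 to the basis.

S(h_1,k_5): lcm = uv. S = -uw + vw + u - v + 1.
  reduce S modulo (h_1, h_2, h_3, k_4, k_5, k_6, k_7):
  remainder -w² - 1 ≠ 0; add k_8 = -w² - 1 to the basis.

The other S-polynomials (S(h_2,h_3), S(h_2,k_4), S(h_2,k_5), S(h_3,k_5), S(k_4,k_5), S(h_1,k_6), S(h_2,k_6), S(h_3,k_6), S(k_4,k_6), S(k_5,k_6), S(h_1,k_7), S(h_2,k_7), S(h_3,k_7), S(k_4,k_7), S(k_5,k_7), S(k_6,k_7), S(h_1,k_8), S(h_2,k_8), S(h_3,k_8), S(k_4,k_8), S(k_5,k_8), S(k_6,k_8), S(k_7,k_8)) all reduce to 0 modulo the current basis, so we have a Gröbner basis.
Inter-reduce: drop elements whose leading term is divisible by another's, tail-reduce, and make monic.
Reduced Gröbner basis: {w² + 1, u + 1, v + w - 1}.

The bases are distinct; the ideals are different.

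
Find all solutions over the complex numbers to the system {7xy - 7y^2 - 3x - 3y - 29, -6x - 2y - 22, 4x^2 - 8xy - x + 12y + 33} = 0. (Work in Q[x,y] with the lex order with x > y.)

Compute a lex Gröbner basis by Buchberger's algorithm.
f_1 = 7xy - 3x - 7y^2 - 3y - 29, LT = xy.
f_2 = -6x - 2y - 22, LT = x.
f_3 = 4x^2 - 8xy - x + 12y + 33, LT = x^2.

S(f_1,f_2): lcm = xy. S = -3/7x - 4/3y^2 - 86/21y - 29/7.
  leading term x: subtract (1/14)·f_2 from -3/7x - 4/3y^2 - 86/21y - 29/7 → -4/3y^2 - 83/21y - 18/7
  leading term y^2: no divisor's leading term divides it; move -4/3y^2 to the remainder.
  leading term y: no divisor's leading term divides it; move -83/21y to the remainder.
  leading term 1: no divisor's leading term divides it; move -18/7 to the remainder.
  remainder -4/3y^2 - 83/21y - 18/7 ≠ 0; add h_4 = -4/3y^2 - 83/21y - 18/7 to the basis.

S(f_1,f_3): lcm = x^2y. S = -3/7x^2 + xy^2 - 5/28xy - 29/7x - 3y^2 - 33/4y.
  leading term x^2: subtract (1/14x)·f_2 from -3/7x^2 + xy^2 - 5/28xy - 29/7x - 3y^2 - 33/4y → xy^2 - 1/28xy - 18/7x - 3y^2 - 33/4y
  leading term xy^2: subtract (1/7y)·f_1 from xy^2 - 1/28xy - 18/7x - 3y^2 - 33/4y → 11/28xy - 18/7x + y^3 - 18/7y^2 - 115/28y
  leading term xy: subtract (11/196)·f_1 from 11/28xy - 18/7x + y^3 - 18/7y^2 - 115/28y → -471/196x + y^3 - 61/28y^2 - 193/49y + 319/196
  leading term x: subtract (157/392)·f_2 from -471/196x + y^3 - 61/28y^2 - 193/49y + 319/196 → y^3 - 61/28y^2 - 615/196y + 1023/98
  leading term y^3: subtract (-3/4y)·h_4 from y^3 - 61/28y^2 - 615/196y + 1023/98 → -36/7y^2 - 993/196y + 1023/98
  leading term y^2: subtract (27/7)·h_4 from -36/7y^2 - 993/196y + 1023/98 → 285/28y + 285/14
  leading term y: no divisor's leading term divides it; move 285/28y to the remainder.
  leading term 1: no divisor's leading term divides it; move 285/14 to the remainder.
  remainder 285/28y + 285/14 ≠ 0; add h_5 = 285/28y + 285/14 to the basis.

The other S-polynomials (S(f_2,f_3), S(f_1,h_4), S(f_2,h_4), S(f_3,h_4), S(f_1,h_5), S(f_2,h_5), S(f_3,h_5), S(h_4,h_5)) all reduce to 0 modulo the current basis, so we have a Gröbner basis.
Inter-reduce: drop elements whose leading term is divisible by another's, tail-reduce, and make monic.
Reduced Gröbner basis: {x + 3, y + 2}.

Since the basis is lex-ordered, y + 2 is univariate in y. Its roots are {-2}. Back-substituting each root into the other basis elements fixes the other coordinates.
  y = -2: the earlier basis element becomes x + 3 = 0, giving x = -3 — point (-3, -2).
Substituting each solution back into the original system confirms all equations vanish.
This is the nonlinear analogue of row-reducing a linear system.

{(-3, -2)}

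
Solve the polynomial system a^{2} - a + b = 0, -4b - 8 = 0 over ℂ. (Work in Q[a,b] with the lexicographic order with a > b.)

Compute a lex Gröbner basis by Buchberger's algorithm.
f_1 = a^{2} - a + b, LT = a^{2}.
f_2 = -4b - 8, LT = b.

S(f_1,f_2): leading monomials are coprime, so the S-polynomial reduces to 0 (Buchberger's first criterion).
Every S-polynomial of the final basis reduces to 0, so we have a Gröbner basis.
Inter-reduce: drop elements whose leading term is divisible by another's, tail-reduce, and make monic.
Reduced Gröbner basis: {a^{2} - a - 2, b + 2}.

From the last basis element, b + 2 = 0, so b takes values in {-2}. Each choice, substituted upward through the basis, yields the corresponding point(s) of the solution set.
  b = -2: the earlier basis element becomes a^{2} - a - 2 = 0, giving a = -1, 2 — points (-1, -2), (2, -2).

{(-1, -2), (2, -2)}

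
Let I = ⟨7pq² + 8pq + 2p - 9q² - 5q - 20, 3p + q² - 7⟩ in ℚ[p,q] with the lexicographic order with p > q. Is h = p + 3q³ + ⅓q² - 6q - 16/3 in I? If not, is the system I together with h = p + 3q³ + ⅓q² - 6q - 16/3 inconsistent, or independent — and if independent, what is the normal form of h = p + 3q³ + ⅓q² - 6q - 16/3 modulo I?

First compute the reduced Gröbner basis of I by Buchberger's algorithm.
f_1 = 7pq² + 8pq + 2p - 9q² - 5q - 20, LT = pq².
f_2 = 3p + q² - 7, LT = p.

S(f_1,f_2): lcm = pq². S = 8/7pq + 2/7p - ⅓q⁴ + 22/21q² - 5/7q - 20/7.
  leading term pq: subtract (8/21q)·f_2 from 8/7pq + 2/7p - ⅓q⁴ + 22/21q² - 5/7q - 20/7 → 2/7p - ⅓q⁴ - 8/21q³ + 22/21q² + 41/21q - 20/7
  leading term p: subtract (2/21)·f_2 from 2/7p - ⅓q⁴ - 8/21q³ + 22/21q² + 41/21q - 20/7 → -⅓q⁴ - 8/21q³ + 20/21q² + 41/21q - 46/21
  leading term q⁴: no divisor's leading term divides it; move -⅓q⁴ to the remainder.
  leading term q³: no divisor's leading term divides it; move -8/21q³ to the remainder.
  leading term q²: no divisor's leading term divides it; move 20/21q² to the remainder.
  leading term q: no divisor's leading term divides it; move 41/21q to the remainder.
  leading term 1: no divisor's leading term divides it; move -46/21 to the remainder.
  remainder -⅓q⁴ - 8/21q³ + 20/21q² + 41/21q - 46/21 ≠ 0; add k_3 = -⅓q⁴ - 8/21q³ + 20/21q² + 41/21q - 46/21 to the basis.

S(f_1,k_3): lcm = pq⁴. S = 22/7pq² + 41/7pq - 46/7p - 9/7q⁴ - 5/7q³ - 20/7q².
  leading term pq²: subtract (22/49)·f_1 from 22/7pq² + 41/7pq - 46/7p - 9/7q⁴ - 5/7q³ - 20/7q² → 111/49pq - 366/49p - 9/7q⁴ - 5/7q³ + 58/49q² + 110/49q + 440/49
  leading term pq: subtract (37/49q)·f_2 from 111/49pq - 366/49p - 9/7q⁴ - 5/7q³ + 58/49q² + 110/49q + 440/49 → -366/49p - 9/7q⁴ - 72/49q³ + 58/49q² + 369/49q + 440/49
  leading term p: subtract (-122/49)·f_2 from -366/49p - 9/7q⁴ - 72/49q³ + 58/49q² + 369/49q + 440/49 → -9/7q⁴ - 72/49q³ + 180/49q² + 369/49q - 414/49
  leading term q⁴: subtract (27/7)·k_3 from -9/7q⁴ - 72/49q³ + 180/49q² + 369/49q - 414/49 → 0
  remainder 0.

S(f_2,k_3): leading monomials are coprime, so the S-polynomial reduces to 0 (Buchberger's first criterion).
Every S-polynomial of the final basis reduces to 0, so we have a Gröbner basis.
Inter-reduce: drop elements whose leading term is divisible by another's, tail-reduce, and make monic.
Reduced Gröbner basis: {p + ⅓q² - 7/3, q⁴ + 8/7q³ - 20/7q² - 41/7q + 46/7}.
Label its elements g_1 = p + ⅓q² - 7/3, g_2 = q⁴ + 8/7q³ - 20/7q² - 41/7q + 46/7.

Reduce h = p + 3q³ + ⅓q² - 6q - 16/3 modulo G:
  leading term p: subtract (1)·g_1 from p + 3q³ + ⅓q² - 6q - 16/3 → 3q³ - 6q - 3
  leading term q³: no divisor's leading term divides it; move 3q³ to the remainder.
  leading term q: no divisor's leading term divides it; move -6q to the remainder.
  leading term 1: no divisor's leading term divides it; move -3 to the remainder.
  normal form = 3q³ - 6q - 3.
The normal form is nonzero, so h ∉ I. Since h minus its normal form lies in I, I + (h) = I + (r) where r = 3q³ - 6q - 3; decide whether this ideal is the whole ring.
Run Buchberger on G together with r (pairs among the g_i already reduce to 0 since G is a Gröbner basis):
g_1 = p + ⅓q² - 7/3, LT = p.
g_2 = q⁴ + 8/7q³ - 20/7q² - 41/7q + 46/7, LT = q⁴.
r = 3q³ - 6q - 3, LT = q³.

S(g_1,g_2): leading monomials are coprime, so the S-polynomial reduces to 0 (Buchberger's first criterion).
S(g_1,r): leading monomials are coprime, so the S-polynomial reduces to 0 (Buchberger's first criterion).
S(g_2,r): lcm = q⁴. S = 8/7q³ - 6/7q² - 34/7q + 46/7.
  leading term q³: subtract (8/21)·r from 8/7q³ - 6/7q² - 34/7q + 46/7 → -6/7q² - 18/7q + 54/7
  leading term q²: no divisor's leading term divides it; move -6/7q² to the remainder.
  leading term q: no divisor's leading term divides it; move -18/7q to the remainder.
  leading term 1: no divisor's leading term divides it; move 54/7 to the remainder.
  remainder -6/7q² - 18/7q + 54/7 ≠ 0; add m_4 = -6/7q² - 18/7q + 54/7 to the basis.

S(g_1,m_4): leading monomials are coprime, so the S-polynomial reduces to 0 (Buchberger's first criterion).
S(g_2,m_4): lcm = q⁴. S = -13/7q³ + 43/7q² - 41/7q + 46/7.
  leading term q³: subtract (-13/21)·r from -13/7q³ + 43/7q² - 41/7q + 46/7 → 43/7q² - 67/7q + 33/7
  leading term q²: subtract (-43/6)·m_4 from 43/7q² - 67/7q + 33/7 → -28q + 60
  leading term q: no divisor's leading term divides it; move -28q to the remainder.
  leading term 1: no divisor's leading term divides it; move 60 to the remainder.
  remainder -28q + 60 ≠ 0; add m_5 = -28q + 60 to the basis.

S(r,m_4): lcm = q³. S = -3q² + 7q - 1.
  leading term q²: subtract (7/2)·m_4 from -3q² + 7q - 1 → 16q - 28
  leading term q: subtract (-4/7)·m_5 from 16q - 28 → 44/7
  leading term 1: no divisor's leading term divides it; move 44/7 to the remainder.
  remainder 44/7 ≠ 0; add m_6 = 44/7 to the basis.

S(g_1,m_5): leading monomials are coprime, so the S-polynomial reduces to 0 (Buchberger's first criterion).
S(g_2,m_5): lcm = q⁴. S = 23/7q³ - 20/7q² - 41/7q + 46/7.
  leading term q³: subtract (23/21)·r from 23/7q³ - 20/7q² - 41/7q + 46/7 → -20/7q² + 5/7q + 69/7
  leading term q²: subtract (10/3)·m_4 from -20/7q² + 5/7q + 69/7 → 65/7q - 111/7
  leading term q: subtract (-65/196)·m_5 from 65/7q - 111/7 → 198/49
  leading term 1: subtract (9/14)·m_6 from 198/49 → 0
  remainder 0.

S(r,m_5): lcm = q³. S = 15/7q² - 2q - 1.
  leading term q²: subtract (-5/2)·m_4 from 15/7q² - 2q - 1 → -59/7q + 128/7
  leading term q: subtract (59/196)·m_5 from -59/7q + 128/7 → 11/49
  leading term 1: subtract (1/28)·m_6 from 11/49 → 0
  remainder 0.

S(m_4,m_5): lcm = q². S = 36/7q - 9.
  leading term q: subtract (-9/49)·m_5 from 36/7q - 9 → 99/49
  leading term 1: subtract (9/28)·m_6 from 99/49 → 0
  remainder 0.

S(g_1,m_6): leading monomials are coprime, so the S-polynomial reduces to 0 (Buchberger's first criterion).
S(g_2,m_6): leading monomials are coprime, so the S-polynomial reduces to 0 (Buchberger's first criterion).
S(r,m_6): leading monomials are coprime, so the S-polynomial reduces to 0 (Buchberger's first criterion).
S(m_4,m_6): leading monomials are coprime, so the S-polynomial reduces to 0 (Buchberger's first criterion).
S(m_5,m_6): leading monomials are coprime, so the S-polynomial reduces to 0 (Buchberger's first criterion).
Every S-polynomial of the final basis reduces to 0, so we have a Gröbner basis.
Inter-reduce: drop elements whose leading term is divisible by another's, tail-reduce, and make monic.
Reduced Gröbner basis: {1}.
The reduced Gröbner basis of I + (h) is {1}: the ideal is the whole ring, so the enlarged system has no common solution — adjoining h is inconsistent.

The remainder on division by a Gröbner basis is unique — it is the normal form.

Adjoining p + 3q³ + ⅓q² - 6q - 16/3 makes the ideal the whole ring: the system is inconsistent.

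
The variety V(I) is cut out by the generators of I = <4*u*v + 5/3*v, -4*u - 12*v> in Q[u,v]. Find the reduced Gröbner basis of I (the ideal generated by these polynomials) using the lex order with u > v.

G = {u + 3*v, v**2 - 5/36*v}

f_1 = 4*u*v + 5/3*v, LT = u*v.
f_2 = -4*u - 12*v, LT = u.

S(f_1,f_2): lcm = u*v. S = -3*v**2 + 5/12*v.
  reduce S modulo (f_1, f_2):
  remainder -3*v**2 + 5/12*v ≠ 0; add g_3 = -3*v**2 + 5/12*v to the basis.

The other S-polynomials (S(f_1,g_3), S(f_2,g_3)) all reduce to 0 modulo the current basis, so we have a Gröbner basis.
Inter-reduce: drop elements whose leading term is divisible by another's, tail-reduce, and make monic.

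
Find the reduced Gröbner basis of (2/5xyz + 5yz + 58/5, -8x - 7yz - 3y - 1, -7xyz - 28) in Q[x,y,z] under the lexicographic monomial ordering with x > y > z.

The reduced Gröbner basis is the canonical form of the ideal for this ordering.

f_1 = 2/5xyz + 5yz + 58/5, LT = xyz.
f_2 = -8x - 7yz - 3y - 1, LT = x.
f_3 = -7xyz - 28, LT = xyz.

S(f_1,f_2): lcm = xyz. S = -7/8y^2z^2 - 3/8y^2z + 99/8yz + 29.
  leading term y^2z^2: no divisor's leading term divides it; move -7/8y^2z^2 to the remainder.
  leading term y^2z: no divisor's leading term divides it; move -3/8y^2z to the remainder.
  leading term yz: no divisor's leading term divides it; move 99/8yz to the remainder.
  leading term 1: no divisor's leading term divides it; move 29 to the remainder.
  remainder -7/8y^2z^2 - 3/8y^2z + 99/8yz + 29 ≠ 0; add g_4 = -7/8y^2z^2 - 3/8y^2z + 99/8yz + 29 to the basis.

S(f_1,f_3): lcm = xyz. S = 25/2yz + 25.
  leading term yz: no divisor's leading term divides it; move 25/2yz to the remainder.
  leading term 1: no divisor's leading term divides it; move 25 to the remainder.
  remainder 25/2yz + 25 ≠ 0; add g_5 = 25/2yz + 25 to the basis.

S(f_3,g_4): lcm = xy^2z^2. S = -3/7xy^2z + 99/7xyz + 232/7x + 4yz.
  leading term xy^2z: subtract (-15/14y)·f_1 from -3/7xy^2z + 99/7xyz + 232/7x + 4yz → 99/7xyz + 232/7x + 75/14y^2z + 4yz + 87/7y
  leading term xyz: subtract (495/14)·f_1 from 99/7xyz + 232/7x + 75/14y^2z + 4yz + 87/7y → 232/7x + 75/14y^2z - 2419/14yz + 87/7y - 2871/7
  leading term x: subtract (-29/7)·f_2 from 232/7x + 75/14y^2z - 2419/14yz + 87/7y - 2871/7 → 75/14y^2z - 2825/14yz - 2900/7
  leading term y^2z: subtract (3/7y)·g_5 from 75/14y^2z - 2825/14yz - 2900/7 → -2825/14yz - 75/7y - 2900/7
  leading term yz: subtract (-113/7)·g_5 from -2825/14yz - 75/7y - 2900/7 → -75/7y - 75/7
  leading term y: no divisor's leading term divides it; move -75/7y to the remainder.
  leading term 1: no divisor's leading term divides it; move -75/7 to the remainder.
  remainder -75/7y - 75/7 ≠ 0; add g_6 = -75/7y - 75/7 to the basis.

S(f_1,g_6): lcm = xyz. S = -xz + 25/2yz + 29.
  leading term xz: subtract (1/8z)·f_2 from -xz + 25/2yz + 29 → 7/8yz^2 + 103/8yz + 1/8z + 29
  leading term yz^2: subtract (7/100z)·g_5 from 7/8yz^2 + 103/8yz + 1/8z + 29 → 103/8yz - 13/8z + 29
  leading term yz: subtract (103/100)·g_5 from 103/8yz - 13/8z + 29 → -13/8z + 13/4
  leading term z: no divisor's leading term divides it; move -13/8z to the remainder.
  leading term 1: no divisor's leading term divides it; move 13/4 to the remainder.
  remainder -13/8z + 13/4 ≠ 0; add g_7 = -13/8z + 13/4 to the basis.

The other S-polynomials (S(f_2,f_3), S(f_1,g_4), S(f_2,g_4), S(f_1,g_5), S(f_2,g_5), S(f_3,g_5), S(g_4,g_5), S(f_2,g_6), S(f_3,g_6), S(g_4,g_6), S(g_5,g_6), S(f_1,g_7), S(f_2,g_7), S(f_3,g_7), S(g_4,g_7), S(g_5,g_7), S(g_6,g_7)) all reduce to 0 modulo the current basis, so we have a Gröbner basis.
Inter-reduce: drop elements whose leading term is divisible by another's, tail-reduce, and make monic.

G = {x - 2, y + 1, z - 2}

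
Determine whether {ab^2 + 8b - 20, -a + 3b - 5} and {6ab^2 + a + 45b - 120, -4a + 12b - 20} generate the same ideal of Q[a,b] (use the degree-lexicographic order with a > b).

No, the ideals differ.

Equality of ideals is decidable: compute both reduced Gröbner bases (unique for the ordering) and check whether they agree.
Buchberger on the first generating set:
f_1 = ab^2 + 8b - 20, LT = ab^2.
f_2 = -a + 3b - 5, LT = a.

S(f_1,f_2): lcm = ab^2. S = 3b^3 - 5b^2 + 8b - 20.
  leading term b^3: no divisor's leading term divides it; move 3b^3 to the remainder.
  leading term b^2: no divisor's leading term divides it; move -5b^2 to the remainder.
  leading term b: no divisor's leading term divides it; move 8b to the remainder.
  leading term 1: no divisor's leading term divides it; move -20 to the remainder.
  remainder 3b^3 - 5b^2 + 8b - 20 ≠ 0; add g_3 = 3b^3 - 5b^2 + 8b - 20 to the basis.

S(f_1,g_3): lcm = ab^3. S = 5/3ab^2 - 8/3ab + 8b^2 + 20/3a - 20b.
  leading term ab^2: subtract (5/3)·f_1 from 5/3ab^2 - 8/3ab + 8b^2 + 20/3a - 20b → -8/3ab + 8b^2 + 20/3a - 100/3b + 100/3
  leading term ab: subtract (8/3b)·f_2 from -8/3ab + 8b^2 + 20/3a - 100/3b + 100/3 → 20/3a - 20b + 100/3
  leading term a: subtract (-20/3)·f_2 from 20/3a - 20b + 100/3 → 0
  remainder 0.

S(f_2,g_3): leading monomials are coprime, so the S-polynomial reduces to 0 (Buchberger's first criterion).
Every S-polynomial of the final basis reduces to 0, so we have a Gröbner basis.
Inter-reduce: drop elements whose leading term is divisible by another's, tail-reduce, and make monic.
Reduced Gröbner basis: {b^3 - 5/3b^2 + 8/3b - 20/3, a - 3b + 5}.

Buchberger on the second generating set:
h_1 = 6ab^2 + a + 45b - 120, LT = ab^2.
h_2 = -4a + 12b - 20, LT = a.

S(h_1,h_2): lcm = ab^2. S = 3b^3 - 5b^2 + 1/6a + 15/2b - 20.
  leading term b^3: no divisor's leading term divides it; move 3b^3 to the remainder.
  leading term b^2: no divisor's leading term divides it; move -5b^2 to the remainder.
  leading term a: subtract (-1/24)·h_2 from 1/6a + 15/2b - 20 → 8b - 125/6
  leading term b: no divisor's leading term divides it; move 8b to the remainder.
  leading term 1: no divisor's leading term divides it; move -125/6 to the remainder.
  remainder 3b^3 - 5b^2 + 8b - 125/6 ≠ 0; add k_3 = 3b^3 - 5b^2 + 8b - 125/6 to the basis.

S(h_1,k_3): lcm = ab^3. S = 5/3ab^2 - 5/2ab + 15/2b^2 + 125/18a - 20b.
  leading term ab^2: subtract (5/18)·h_1 from 5/3ab^2 - 5/2ab + 15/2b^2 + 125/18a - 20b → -5/2ab + 15/2b^2 + 20/3a - 65/2b + 100/3
  leading term ab: subtract (5/8b)·h_2 from -5/2ab + 15/2b^2 + 20/3a - 65/2b + 100/3 → 20/3a - 20b + 100/3
  leading term a: subtract (-5/3)·h_2 from 20/3a - 20b + 100/3 → 0
  remainder 0.

S(h_2,k_3): leading monomials are coprime, so the S-polynomial reduces to 0 (Buchberger's first criterion).
Every S-polynomial of the final basis reduces to 0, so we have a Gröbner basis.
Inter-reduce: drop elements whose leading term is divisible by another's, tail-reduce, and make monic.
Reduced Gröbner basis: {b^3 - 5/3b^2 + 8/3b - 125/18, a - 3b + 5}.

The bases are distinct; the ideals are different.
The choice of monomial ordering does not affect the verdict — as long as both bases are computed under the same ordering, their equality decides ideal equality.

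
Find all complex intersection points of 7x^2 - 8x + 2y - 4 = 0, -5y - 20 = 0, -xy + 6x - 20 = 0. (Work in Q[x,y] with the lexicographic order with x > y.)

{(2, -4)}

Compute a lex Gröbner basis by Buchberger's algorithm.
f_1 = 7x^2 - 8x + 2y - 4, LT = x^2.
f_2 = -5y - 20, LT = y.
f_3 = -xy + 6x - 20, LT = xy.

S(f_1,f_3): lcm = x^2y. S = 6x^2 - 8/7xy - 20x + 2/7y^2 - 4/7y.
  leading term x^2: subtract (6/7)·f_1 from 6x^2 - 8/7xy - 20x + 2/7y^2 - 4/7y → -8/7xy - 92/7x + 2/7y^2 - 16/7y + 24/7
  leading term xy: subtract (8/35x)·f_2 from -8/7xy - 92/7x + 2/7y^2 - 16/7y + 24/7 → -60/7x + 2/7y^2 - 16/7y + 24/7
  leading term x: no divisor's leading term divides it; move -60/7x to the remainder.
  leading term y^2: subtract (-2/35y)·f_2 from 2/7y^2 - 16/7y + 24/7 → -24/7y + 24/7
  leading term y: subtract (24/35)·f_2 from -24/7y + 24/7 → 120/7
  leading term 1: no divisor's leading term divides it; move 120/7 to the remainder.
  remainder -60/7x + 120/7 ≠ 0; add h_4 = -60/7x + 120/7 to the basis.

The other S-polynomials (S(f_1,f_2), S(f_2,f_3), S(f_1,h_4), S(f_2,h_4), S(f_3,h_4)) all reduce to 0 modulo the current basis, so we have a Gröbner basis.
Inter-reduce: drop elements whose leading term is divisible by another's, tail-reduce, and make monic.
Reduced Gröbner basis: {x - 2, y + 4}.

Elimination: the polynomial y + 4 lies in the elimination ideal for y, so y ∈ {-4}. For each such y, the remaining basis elements (now univariate) give the rest of the solution.
  y = -4: the earlier basis element becomes x - 2 = 0, giving x = 2 — point (2, -4).
Substituting each solution back into the original system confirms all equations vanish.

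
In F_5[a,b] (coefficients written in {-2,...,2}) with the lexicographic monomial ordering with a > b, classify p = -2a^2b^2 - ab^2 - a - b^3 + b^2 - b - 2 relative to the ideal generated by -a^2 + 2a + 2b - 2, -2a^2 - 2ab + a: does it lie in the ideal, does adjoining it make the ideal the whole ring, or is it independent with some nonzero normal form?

-2a^2b^2 - ab^2 - a - b^3 + b^2 - b - 2 is independent of I; its normal form modulo I is -a - b - 2.

First compute the reduced Gröbner basis of I by Buchberger's algorithm.
f_1 = -a^2 + 2a + 2b - 2, LT = a^2.
f_2 = -2a^2 - 2ab + a, LT = a^2.

S(f_1,f_2): lcm = a^2. S = -ab + a - 2b + 2.
  leading term ab: no divisor's leading term divides it; move -ab to the remainder.
  leading term a: no divisor's leading term divides it; move a to the remainder.
  leading term b: no divisor's leading term divides it; move -2b to the remainder.
  leading term 1: no divisor's leading term divides it; move 2 to the remainder.
  remainder -ab + a - 2b + 2 ≠ 0; add h_3 = -ab + a - 2b + 2 to the basis.

S(f_1,h_3): lcm = a^2b. S = a^2 + ab + 2a - 2b^2 + 2b.
  leading term a^2: subtract (-1)·f_1 from a^2 + ab + 2a - 2b^2 + 2b → ab - a - 2b^2 - b - 2
  leading term ab: subtract (-1)·h_3 from ab - a - 2b^2 - b - 2 → -2b^2 + 2b
  leading term b^2: no divisor's leading term divides it; move -2b^2 to the remainder.
  leading term b: no divisor's leading term divides it; move 2b to the remainder.
  remainder -2b^2 + 2b ≠ 0; add h_4 = -2b^2 + 2b to the basis.

The other S-polynomials (S(f_2,h_3), S(f_1,h_4), S(f_2,h_4), S(h_3,h_4)) all reduce to 0 modulo the current basis, so we have a Gröbner basis.
Inter-reduce: drop elements whose leading term is divisible by another's, tail-reduce, and make monic.
Reduced Gröbner basis: {a^2 - 2a - 2b + 2, ab - a + 2b - 2, b^2 - b}.
Label its elements g_1 = a^2 - 2a - 2b + 2, g_2 = ab - a + 2b - 2, g_3 = b^2 - b.

Reduce p = -2a^2b^2 - ab^2 - a - b^3 + b^2 - b - 2 modulo G:
  leading term a^2b^2: subtract (-2b^2)·g_1 from -2a^2b^2 - ab^2 - a - b^3 + b^2 - b - 2 → -a - b - 2
  leading term a: no divisor's leading term divides it; move -a to the remainder.
  leading term b: no divisor's leading term divides it; move -b to the remainder.
  leading term 1: no divisor's leading term divides it; move -2 to the remainder.
  normal form = -a - b - 2.
The normal form is nonzero, so p ∉ I. Since p minus its normal form lies in I, I + (p) = I + (r) where r = -a - b - 2; decide whether this ideal is the whole ring.
Run Buchberger on G together with r (pairs among the g_i already reduce to 0 since G is a Gröbner basis):
g_1 = a^2 - 2a - 2b + 2, LT = a^2.
g_2 = ab - a + 2b - 2, LT = ab.
g_3 = b^2 - b, LT = b^2.
r = -a - b - 2, LT = a.

The S-polynomials (S(g_1,g_2), S(g_1,g_3), S(g_1,r), S(g_2,g_3), S(g_2,r), S(g_3,r)) all reduce to 0 modulo the current basis, so we have a Gröbner basis.
Inter-reduce: drop elements whose leading term is divisible by another's, tail-reduce, and make monic.
Reduced Gröbner basis: {a + b + 2, b^2 - b}.
The reduced Gröbner basis of I + (p) is {a + b + 2, b^2 - b} ≠ {1}, a proper ideal, so the enlarged system stays consistent: p is independent of I, with normal form -a - b - 2.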